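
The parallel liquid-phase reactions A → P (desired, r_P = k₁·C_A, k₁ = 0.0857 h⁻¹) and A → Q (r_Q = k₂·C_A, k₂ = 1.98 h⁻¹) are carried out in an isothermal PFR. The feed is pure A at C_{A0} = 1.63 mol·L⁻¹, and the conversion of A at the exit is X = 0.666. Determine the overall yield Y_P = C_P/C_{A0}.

0.0276

C_A = C_{A0}(1−X) = 0.5444 mol·L⁻¹.
Both paths are first order in A, so the instantaneous fraction to P is constant: dC_P/d(−C_A) = k₁/(k₁+k₂) = 0.04149.
C_P = 0.04149·(C_{A0}−C_A) = 0.04149×1.086 = 0.0450 mol·L⁻¹.
Y_P = C_P/C_{A0} = 0.04504/1.63 = 0.0276.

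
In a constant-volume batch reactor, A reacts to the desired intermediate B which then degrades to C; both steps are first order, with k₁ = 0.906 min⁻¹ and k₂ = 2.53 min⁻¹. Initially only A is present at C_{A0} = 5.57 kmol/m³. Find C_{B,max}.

For a first-order series the maximum intermediate yield is C_{B,max}/C_{A0} = (k₁/k₂)^[k₂/(k₂−k₁)].
= (0.906/2.53)^(2.53/(2.53−0.906)) = (0.3581)^(1.558) = 0.2019.
C_{B,max} = 0.2019×5.57 = 1.12 kmol/m³.

1.12 kmol/m³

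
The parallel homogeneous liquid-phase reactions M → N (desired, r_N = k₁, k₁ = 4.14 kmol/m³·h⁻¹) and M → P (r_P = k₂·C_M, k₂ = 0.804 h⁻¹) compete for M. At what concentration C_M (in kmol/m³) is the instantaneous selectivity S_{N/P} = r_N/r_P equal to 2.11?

2.44 kmol/m³

S_{N/P} = (k₁/k₂)·C_M⁻¹ ⇒ C_M = (S·k₂/k₁)^(-1).
= (2.11×0.804/4.14)^(-1) = (0.4098)^(-1) = 2.44 kmol/m³.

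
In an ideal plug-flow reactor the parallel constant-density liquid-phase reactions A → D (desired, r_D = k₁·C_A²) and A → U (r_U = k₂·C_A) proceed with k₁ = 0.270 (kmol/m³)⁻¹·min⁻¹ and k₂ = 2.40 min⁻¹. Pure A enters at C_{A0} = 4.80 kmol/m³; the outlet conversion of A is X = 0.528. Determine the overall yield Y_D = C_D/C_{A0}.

C_A = C_{A0}(1−X) = 2.266 kmol/m³.
Along a PFR/batch, dC_U/dC_A = −r_U/(r_D+r_U) = −k₂/(k₂+k₁·C_A).
Integrating from C_{A0} to C_A: C_U = (2.40/0.270)·ln[(2.40+0.270·4.80)/(2.40+0.270·2.27)] = 8.889·ln(3.696/3.012) = 1.820 kmol/m³.
Then C_D = (C_{A0}−C_A) − C_U = 2.534 − 1.820 = 0.7145 kmol/m³.
Y_D = C_D/C_{A0} = 0.7145/4.80 = 0.149.

0.149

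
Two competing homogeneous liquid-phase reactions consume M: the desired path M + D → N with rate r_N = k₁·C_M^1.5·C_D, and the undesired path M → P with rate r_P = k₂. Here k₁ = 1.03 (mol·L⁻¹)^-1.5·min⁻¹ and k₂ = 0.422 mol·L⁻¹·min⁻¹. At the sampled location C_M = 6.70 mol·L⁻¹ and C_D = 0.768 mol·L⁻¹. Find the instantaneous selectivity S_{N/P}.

32.5

S_{N/P} = r_N/r_P = (k₁·C_M^1.5·C_D)/(k₂) = (k₁/k₂)·C_M^1.5·C_D.
= (1.03×6.700^1.5×0.7680) / (0.422) = 13.72/0.4220 = 32.5.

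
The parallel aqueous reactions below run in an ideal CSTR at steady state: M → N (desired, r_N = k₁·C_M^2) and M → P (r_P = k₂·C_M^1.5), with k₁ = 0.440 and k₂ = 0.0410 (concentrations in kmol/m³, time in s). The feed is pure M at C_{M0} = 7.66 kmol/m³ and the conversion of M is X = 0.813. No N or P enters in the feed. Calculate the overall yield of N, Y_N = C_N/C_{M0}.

0.754

Exit C_M = C_{M0}(1−X) = 7.66×0.187 = 1.432 kmol/m³.
In a CSTR the entire volume is at exit conditions, so r_N = 0.440×1.432^2 = 0.9028 and r_P = 0.0410×1.432^1.5 = 0.07029.
Fraction of consumed M going to N: r_N/(r_N+r_P) = 0.9278.
C_N = 0.9278·C_{M0}·X = 0.9278×7.66×0.813 = 5.78 kmol/m³; Y_N = C_N/C_{M0} = 0.754.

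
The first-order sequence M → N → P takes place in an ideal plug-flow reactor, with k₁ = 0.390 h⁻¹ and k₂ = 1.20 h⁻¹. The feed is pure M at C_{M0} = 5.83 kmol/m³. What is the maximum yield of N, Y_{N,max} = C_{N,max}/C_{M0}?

Evaluating C_N at τ_opt = ln(k₂/k₁)/(k₂−k₁) gives C_{N,max}/C_{M0} = (k₁/k₂)^[k₂/(k₂−k₁)].
= (0.390/1.20)^(1.20/(1.20−0.390)) = (0.3250)^(1.481) = 0.1892.

0.189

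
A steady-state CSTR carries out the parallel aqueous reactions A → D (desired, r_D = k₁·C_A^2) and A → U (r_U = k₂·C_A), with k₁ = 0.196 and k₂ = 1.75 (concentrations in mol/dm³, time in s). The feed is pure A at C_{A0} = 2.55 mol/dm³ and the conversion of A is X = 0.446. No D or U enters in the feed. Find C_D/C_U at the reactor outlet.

Exit C_A = C_{A0}(1−X) = 2.55×0.554 = 1.413 mol/dm³.
Rates in a CSTR are evaluated at the outlet concentration: r_D = 0.196×1.413^2 = 0.3912, r_U = 1.75×1.413 = 2.472.
Overall selectivity = C_D/C_U = r_Dτ/(r_Uτ) = r_D/r_U = 0.158.

0.158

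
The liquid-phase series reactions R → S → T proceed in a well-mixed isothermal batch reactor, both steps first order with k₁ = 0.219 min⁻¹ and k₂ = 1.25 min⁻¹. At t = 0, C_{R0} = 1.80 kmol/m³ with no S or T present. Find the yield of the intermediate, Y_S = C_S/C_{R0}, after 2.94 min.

For first-order series with pure R initially, C_S(t) = k₁C_{R0}/(k₂−k₁)·(e^(−k₁t) − e^(−k₂t)).
e^(−k₁t) = e^(−0.219×2.94) = e^(−0.6439) = 0.5253; e^(−k₂t) = e^(−3.675) = 0.02535.
C_S = 0.219×1.80/(1.25−0.219) × (0.5253−0.02535) = 0.3823×0.4999 = 0.1911 kmol/m³.
Y_S = C_S/C_{R0} = 0.1911/1.80 = 0.106.

0.106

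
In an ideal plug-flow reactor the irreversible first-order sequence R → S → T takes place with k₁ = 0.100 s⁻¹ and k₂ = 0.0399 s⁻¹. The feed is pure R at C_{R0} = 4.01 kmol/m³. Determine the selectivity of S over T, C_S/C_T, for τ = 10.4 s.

3.76

Solving the coupled first-order balances gives C_S(τ) = [k₁/(k₂−k₁)]·C_{R0}·(e^(−k₁τ) − e^(−k₂τ)).
e^(−k₁τ) = e^(−0.100×10.4) = e^(−1.040) = 0.3535; e^(−k₂τ) = e^(−0.4150) = 0.6604.
C_S = 0.100×4.01/(0.0399−0.100) × (0.3535−0.6604) = (-6.672)×(-0.3069) = 2.048 kmol/m³.
C_R = C_{R0}e^(−k₁τ) = 1.417 kmol/m³, so C_T = C_{R0}−C_R−C_S = 0.5449 kmol/m³; C_S/C_T = 3.76.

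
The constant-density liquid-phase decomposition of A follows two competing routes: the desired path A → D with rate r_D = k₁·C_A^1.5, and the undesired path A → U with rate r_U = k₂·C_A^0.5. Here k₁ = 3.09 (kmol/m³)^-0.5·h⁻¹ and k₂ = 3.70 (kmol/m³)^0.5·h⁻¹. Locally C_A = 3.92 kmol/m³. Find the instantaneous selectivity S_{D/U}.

S_{D/U} = r_D/r_U = (k₁·C_A^1.5)/(k₂·C_A^0.5) = (k₁/k₂)·C_A.
= (3.09×3.920^1.5) / (3.70×3.920^0.5) = 23.98/7.326 = 3.27.

3.27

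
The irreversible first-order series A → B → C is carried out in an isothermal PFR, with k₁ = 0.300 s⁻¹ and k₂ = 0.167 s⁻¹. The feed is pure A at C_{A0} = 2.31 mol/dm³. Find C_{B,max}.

At the optimum, C_{B,max}/C_{A0} = (k₁/k₂)^[k₂/(k₂−k₁)].
= (0.300/0.167)^(0.167/(0.167−0.300)) = (1.796)^(-1.256) = 0.4792.
C_{B,max} = 0.4792×2.31 = 1.11 mol/dm³.

1.11 mol/dm³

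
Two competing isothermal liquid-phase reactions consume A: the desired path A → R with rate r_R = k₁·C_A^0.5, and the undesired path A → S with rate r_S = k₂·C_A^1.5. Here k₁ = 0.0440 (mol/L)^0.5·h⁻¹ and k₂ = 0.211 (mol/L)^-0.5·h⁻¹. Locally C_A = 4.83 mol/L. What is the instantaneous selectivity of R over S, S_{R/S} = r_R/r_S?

0.0432

S_{R/S} = r_R/r_S = (k₁·C_A^0.5)/(k₂·C_A^1.5) = (k₁/k₂)·C_A⁻¹.
= (0.0440×4.830^0.5) / (0.211×4.830^1.5) = 0.09670/2.240 = 0.0432.
The undesired path is higher order in A, so low C_A (CSTR or dilute feed) favours R.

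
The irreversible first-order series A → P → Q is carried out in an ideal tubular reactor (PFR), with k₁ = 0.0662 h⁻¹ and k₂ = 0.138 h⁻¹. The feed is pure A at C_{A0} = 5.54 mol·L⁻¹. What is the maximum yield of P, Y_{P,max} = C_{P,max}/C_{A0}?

0.244

Evaluating C_P at τ_opt = ln(k₂/k₁)/(k₂−k₁) gives C_{P,max}/C_{A0} = (k₁/k₂)^[k₂/(k₂−k₁)].
= (0.0662/0.138)^(0.138/(0.138−0.0662)) = (0.4797)^(1.922) = 0.2437.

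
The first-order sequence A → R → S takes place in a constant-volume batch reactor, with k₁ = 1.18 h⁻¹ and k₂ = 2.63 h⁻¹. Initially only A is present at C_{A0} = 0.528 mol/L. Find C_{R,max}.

0.123 mol/L

At the optimum, C_{R,max}/C_{A0} = (k₁/k₂)^[k₂/(k₂−k₁)].
= (1.18/2.63)^(2.63/(2.63−1.18)) = (0.4487)^(1.814) = 0.2337.
C_{R,max} = 0.2337×0.528 = 0.123 mol/L.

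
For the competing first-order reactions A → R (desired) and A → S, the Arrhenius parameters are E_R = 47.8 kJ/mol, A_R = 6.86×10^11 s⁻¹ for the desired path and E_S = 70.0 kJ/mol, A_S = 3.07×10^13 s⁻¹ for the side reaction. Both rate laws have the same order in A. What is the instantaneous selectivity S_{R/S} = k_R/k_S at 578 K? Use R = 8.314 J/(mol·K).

2.27

With equal orders, S_{R/S} = k_R/k_S = (A_R/A_S)·exp[(E_S−E_R)/(RT)].
(E_S−E_R)/(RT) = (70.0−47.8)×10³/(8.314×578) = 22200/4805 = 4.620.
k_R/k_S = (6.86×10^11/3.07×10^13)·exp(4.620) = 0.02235 × 101.5 = 2.27.
Since E_R < E_S, lowering the temperature improves selectivity toward R.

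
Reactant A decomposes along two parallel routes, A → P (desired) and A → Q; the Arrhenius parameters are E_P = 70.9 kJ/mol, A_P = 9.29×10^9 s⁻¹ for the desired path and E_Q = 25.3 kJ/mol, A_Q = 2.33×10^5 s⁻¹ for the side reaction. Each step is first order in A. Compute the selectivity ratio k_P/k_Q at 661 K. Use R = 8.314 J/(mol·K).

Since both paths have the same order in A, the concentration cancels and S_{P/Q} = k_P/k_Q = (A_P/A_Q)·exp[(E_Q−E_P)/(RT)].
(E_Q−E_P)/(RT) = (25.3−70.9)×10³/(8.314×661) = -45600/5496 = -8.298.
k_P/k_Q = (9.29×10^9/2.33×10^5)·exp(-8.298) = 39871 × 2.491×10^-4 = 9.93.
Since E_P > E_Q, raising the temperature improves selectivity toward P.

9.93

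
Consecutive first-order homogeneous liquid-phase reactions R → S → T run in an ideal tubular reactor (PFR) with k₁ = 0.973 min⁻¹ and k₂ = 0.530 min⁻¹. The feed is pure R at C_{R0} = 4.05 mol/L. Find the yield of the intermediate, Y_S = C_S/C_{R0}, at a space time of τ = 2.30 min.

Solving the coupled first-order balances gives C_S(τ) = [k₁/(k₂−k₁)]·C_{R0}·(e^(−k₁τ) − e^(−k₂τ)).
e^(−k₁τ) = e^(−0.973×2.30) = e^(−2.238) = 0.1067; e^(−k₂τ) = e^(−1.219) = 0.2955.
C_S = 0.973×4.05/(0.530−0.973) × (0.1067−0.2955) = (-8.895)×(-0.1888) = 1.680 mol/L.
Y_S = C_S/C_{R0} = 1.680/4.05 = 0.415.

0.415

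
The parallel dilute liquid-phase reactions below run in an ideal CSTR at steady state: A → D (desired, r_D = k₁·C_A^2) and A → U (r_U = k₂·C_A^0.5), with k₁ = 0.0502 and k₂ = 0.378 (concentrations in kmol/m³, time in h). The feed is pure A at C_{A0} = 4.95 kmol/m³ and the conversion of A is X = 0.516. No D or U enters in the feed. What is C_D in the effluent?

Exit C_A = C_{A0}(1−X) = 4.95×0.484 = 2.396 kmol/m³.
In a CSTR the entire volume is at exit conditions, so r_D = 0.0502×2.396^2 = 0.2881 and r_U = 0.378×2.396^0.5 = 0.5851.
Fraction of consumed A going to D: r_D/(r_D+r_U) = 0.3300.
C_D = 0.3300·C_{A0}·X = 0.3300×4.95×0.516 = 0.843 kmol/m³.

0.843 kmol/m³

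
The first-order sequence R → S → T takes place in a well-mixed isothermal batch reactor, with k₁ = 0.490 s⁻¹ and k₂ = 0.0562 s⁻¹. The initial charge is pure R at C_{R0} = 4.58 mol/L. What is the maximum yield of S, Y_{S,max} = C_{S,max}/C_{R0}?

0.755

At the optimum, C_{S,max}/C_{R0} = (k₁/k₂)^[k₂/(k₂−k₁)].
= (0.490/0.0562)^(0.0562/(0.0562−0.490)) = (8.719)^(-0.1296) = 0.7554.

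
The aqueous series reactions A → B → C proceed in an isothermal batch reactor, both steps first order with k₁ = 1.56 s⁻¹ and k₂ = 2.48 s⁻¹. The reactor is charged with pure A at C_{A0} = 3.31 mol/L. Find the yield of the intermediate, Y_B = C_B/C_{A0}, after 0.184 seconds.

0.198

The intermediate concentration in a first-order A→B→C sequence is C_B = k₁C_{A0}(e^(−k₁t) − e^(−k₂t))/(k₂−k₁).
e^(−k₁t) = e^(−1.56×0.184) = e^(−0.2870) = 0.7505; e^(−k₂t) = e^(−0.4563) = 0.6336.
C_B = 1.56×3.31/(2.48−1.56) × (0.7505−0.6336) = 5.613×0.1169 = 0.6559 mol/L.
Y_B = C_B/C_{A0} = 0.6559/3.31 = 0.198.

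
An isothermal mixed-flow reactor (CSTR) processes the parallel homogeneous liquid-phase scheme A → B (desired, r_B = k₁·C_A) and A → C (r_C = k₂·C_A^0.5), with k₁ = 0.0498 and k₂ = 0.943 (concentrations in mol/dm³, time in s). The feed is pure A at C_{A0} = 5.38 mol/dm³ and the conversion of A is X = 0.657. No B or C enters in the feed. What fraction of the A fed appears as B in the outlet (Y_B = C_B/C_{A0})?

Exit C_A = C_{A0}(1−X) = 5.38×0.343 = 1.845 mol/dm³.
A CSTR operates uniformly at the exit composition, giving r_B = 0.09190 and r_C = 1.281 (each k·C_A^n at C_A = 1.845).
Fraction of consumed A going to B: r_B/(r_B+r_C) = 0.06694.
C_B = 0.06694·C_{A0}·X = 0.06694×5.38×0.657 = 0.237 mol/dm³; Y_B = C_B/C_{A0} = 0.0440.

0.0440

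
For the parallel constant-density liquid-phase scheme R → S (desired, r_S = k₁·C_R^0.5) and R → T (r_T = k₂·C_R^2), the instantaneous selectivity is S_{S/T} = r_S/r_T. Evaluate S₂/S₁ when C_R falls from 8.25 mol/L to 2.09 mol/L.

S_{S/T} = (k₁/k₂)·C_R^-1.5, so S₂/S₁ = (C_{R,2}/C_{R,1})^-1.5.
= (2.09/8.25)^(-1.5) = (0.2533)^(-1.5) = 7.84.
Selectivity toward S rises as C_R falls — low-concentration operation is favoured.

7.84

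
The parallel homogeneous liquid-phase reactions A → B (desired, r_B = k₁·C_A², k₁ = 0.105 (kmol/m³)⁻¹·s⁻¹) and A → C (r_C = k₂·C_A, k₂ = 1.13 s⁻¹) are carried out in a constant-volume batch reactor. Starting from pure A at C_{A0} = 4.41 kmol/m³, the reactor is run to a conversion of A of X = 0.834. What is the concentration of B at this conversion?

0.690 kmol/m³

C_A = C_{A0}(1−X) = 0.7321 kmol/m³.
Along a PFR/batch, dC_C/dC_A = −r_C/(r_B+r_C) = −k₂/(k₂+k₁·C_A).
Integrating from C_{A0} to C_A: C_C = (1.13/0.105)·ln[(1.13+0.105·4.41)/(1.13+0.105·0.732)] = 10.76·ln(1.593/1.207) = 2.988 kmol/m³.
Then C_B = (C_{A0}−C_A) − C_C = 3.678 − 2.988 = 0.6902 kmol/m³.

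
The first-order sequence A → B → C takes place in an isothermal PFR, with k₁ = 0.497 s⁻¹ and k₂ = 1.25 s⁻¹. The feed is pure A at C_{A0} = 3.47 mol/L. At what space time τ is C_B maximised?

1.22 s

Setting dC_B/dτ = 0 gives τ_opt = ln(k₂/k₁)/(k₂−k₁).
= ln(1.25/0.497)/(1.25−0.497) = ln(2.515)/0.7530 = 0.9223/0.7530 = 1.22 s.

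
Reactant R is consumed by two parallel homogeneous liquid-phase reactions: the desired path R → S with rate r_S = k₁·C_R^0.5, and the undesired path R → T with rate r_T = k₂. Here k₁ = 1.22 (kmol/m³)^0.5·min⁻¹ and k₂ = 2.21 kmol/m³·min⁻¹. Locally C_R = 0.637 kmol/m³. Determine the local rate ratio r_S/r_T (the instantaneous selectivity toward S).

0.441

S_{S/T} = r_S/r_T = (k₁·C_R^0.5)/(k₂) = (k₁/k₂)·C_R^0.5.
= (1.22×0.6370^0.5) / (2.21) = 0.9737/2.210 = 0.441.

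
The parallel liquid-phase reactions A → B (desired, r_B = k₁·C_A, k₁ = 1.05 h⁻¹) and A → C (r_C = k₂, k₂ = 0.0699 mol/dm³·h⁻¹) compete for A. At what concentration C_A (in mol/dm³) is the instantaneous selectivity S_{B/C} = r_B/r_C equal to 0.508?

0.0338 mol/dm³

S_{B/C} = (k₁/k₂)·C_A ⇒ C_A = S·k₂/k₁.
= 0.508×0.0699/1.05 = 0.0338 mol/dm³.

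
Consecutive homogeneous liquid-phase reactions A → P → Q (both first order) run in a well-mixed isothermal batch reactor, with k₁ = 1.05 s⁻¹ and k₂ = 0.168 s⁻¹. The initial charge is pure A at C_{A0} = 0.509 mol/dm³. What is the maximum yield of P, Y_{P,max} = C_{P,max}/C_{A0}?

Evaluating C_P at t_opt = ln(k₂/k₁)/(k₂−k₁) gives C_{P,max}/C_{A0} = (k₁/k₂)^[k₂/(k₂−k₁)].
= (1.05/0.168)^(0.168/(0.168−1.05)) = (6.250)^(-0.1905) = 0.7053.

0.705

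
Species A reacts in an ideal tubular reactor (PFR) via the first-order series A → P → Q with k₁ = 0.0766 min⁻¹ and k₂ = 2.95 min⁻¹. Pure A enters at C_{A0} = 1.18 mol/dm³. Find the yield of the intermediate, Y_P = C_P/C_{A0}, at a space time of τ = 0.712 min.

0.0220

Solving the coupled first-order balances gives C_P(τ) = [k₁/(k₂−k₁)]·C_{A0}·(e^(−k₁τ) − e^(−k₂τ)).
e^(−k₁τ) = e^(−0.0766×0.712) = e^(−0.05454) = 0.9469; e^(−k₂τ) = e^(−2.100) = 0.1224.
C_P = 0.0766×1.18/(2.95−0.0766) × (0.9469−0.1224) = 0.03146×0.8245 = 0.02594 mol/dm³.
Y_P = C_P/C_{A0} = 0.02594/1.18 = 0.0220.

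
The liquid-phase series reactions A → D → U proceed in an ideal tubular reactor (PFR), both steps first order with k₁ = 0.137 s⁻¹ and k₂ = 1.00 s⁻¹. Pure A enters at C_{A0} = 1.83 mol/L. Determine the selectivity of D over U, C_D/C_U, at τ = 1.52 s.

The intermediate concentration in a first-order A→B→C sequence is C_D = k₁C_{A0}(e^(−k₁τ) − e^(−k₂τ))/(k₂−k₁).
e^(−k₁τ) = e^(−0.137×1.52) = e^(−0.2082) = 0.8120; e^(−k₂τ) = e^(−1.520) = 0.2187.
C_D = 0.137×1.83/(1.00−0.137) × (0.8120−0.2187) = 0.2905×0.5933 = 0.1724 mol/L.
C_A = C_{A0}e^(−k₁τ) = 1.486 mol/L, so C_U = C_{A0}−C_A−C_D = 0.1717 mol/L; C_D/C_U = 1.00.

1.00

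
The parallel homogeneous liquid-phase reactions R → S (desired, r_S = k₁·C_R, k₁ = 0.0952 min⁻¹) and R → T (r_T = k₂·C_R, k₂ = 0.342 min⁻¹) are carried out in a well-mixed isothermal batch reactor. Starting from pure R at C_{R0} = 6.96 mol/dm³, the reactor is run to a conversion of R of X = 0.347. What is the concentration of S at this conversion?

0.526 mol/dm³

C_R = C_{R0}(1−X) = 4.545 mol/dm³.
Both paths are first order in R, so the instantaneous fraction to S is constant: dC_S/d(−C_R) = k₁/(k₁+k₂) = 0.2177.
C_S = 0.2177·(C_{R0}−C_R) = 0.2177×2.415 = 0.526 mol/dm³.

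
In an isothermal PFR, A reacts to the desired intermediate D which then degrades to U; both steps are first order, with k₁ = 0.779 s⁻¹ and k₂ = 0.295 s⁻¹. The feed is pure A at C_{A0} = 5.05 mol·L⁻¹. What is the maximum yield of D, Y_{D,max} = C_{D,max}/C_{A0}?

0.553

Evaluating C_D at τ_opt = ln(k₂/k₁)/(k₂−k₁) gives C_{D,max}/C_{A0} = (k₁/k₂)^[k₂/(k₂−k₁)].
= (0.779/0.295)^(0.295/(0.295−0.779)) = (2.641)^(-0.6095) = 0.5533.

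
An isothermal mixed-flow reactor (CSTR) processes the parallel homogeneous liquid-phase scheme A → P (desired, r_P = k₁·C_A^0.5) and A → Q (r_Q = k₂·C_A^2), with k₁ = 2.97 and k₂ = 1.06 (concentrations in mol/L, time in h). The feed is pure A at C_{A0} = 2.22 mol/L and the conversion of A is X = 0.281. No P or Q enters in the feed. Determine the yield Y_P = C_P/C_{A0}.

Exit C_A = C_{A0}(1−X) = 2.22×0.719 = 1.596 mol/L.
A CSTR operates uniformly at the exit composition, giving r_P = 3.752 and r_Q = 2.701 (each k·C_A^n at C_A = 1.596).
Fraction of consumed A going to P: r_P/(r_P+r_Q) = 0.5815.
C_P = 0.5815·C_{A0}·X = 0.5815×2.22×0.281 = 0.363 mol/L; Y_P = C_P/C_{A0} = 0.163.

0.163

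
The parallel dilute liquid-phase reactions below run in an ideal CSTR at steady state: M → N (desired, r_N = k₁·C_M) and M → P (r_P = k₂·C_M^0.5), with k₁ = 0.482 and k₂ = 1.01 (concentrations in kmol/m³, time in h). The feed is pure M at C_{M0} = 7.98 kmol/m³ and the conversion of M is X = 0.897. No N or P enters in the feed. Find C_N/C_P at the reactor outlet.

0.433

Exit C_M = C_{M0}(1−X) = 7.98×0.103 = 0.8219 kmol/m³.
In a CSTR the entire volume is at exit conditions, so r_N = 0.482×0.8219 = 0.3962 and r_P = 1.01×0.8219^0.5 = 0.9157.
Overall selectivity = C_N/C_P = r_Nτ/(r_Pτ) = r_N/r_P = 0.433.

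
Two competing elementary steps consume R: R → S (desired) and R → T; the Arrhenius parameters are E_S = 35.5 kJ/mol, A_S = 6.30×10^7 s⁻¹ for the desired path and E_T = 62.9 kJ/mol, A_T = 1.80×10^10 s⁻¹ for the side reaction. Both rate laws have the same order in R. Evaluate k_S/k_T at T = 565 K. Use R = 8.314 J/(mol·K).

1.19

Since both paths have the same order in R, the concentration cancels and S_{S/T} = k_S/k_T = (A_S/A_T)·exp[(E_T−E_S)/(RT)].
(E_T−E_S)/(RT) = (62.9−35.5)×10³/(8.314×565) = 27400/4697 = 5.833.
k_S/k_T = (6.30×10^7/1.80×10^10)·exp(5.833) = 0.003500 × 341.4 = 1.19.
Since E_S < E_T, lowering the temperature improves selectivity toward S.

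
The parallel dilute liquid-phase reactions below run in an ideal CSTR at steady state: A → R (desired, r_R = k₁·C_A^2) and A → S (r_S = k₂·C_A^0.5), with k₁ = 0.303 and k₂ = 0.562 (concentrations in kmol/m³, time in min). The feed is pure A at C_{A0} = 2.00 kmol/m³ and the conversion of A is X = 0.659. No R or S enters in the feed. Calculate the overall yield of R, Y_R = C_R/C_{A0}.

0.153

Exit C_A = C_{A0}(1−X) = 2.00×0.341 = 0.6820 kmol/m³.
Rates in a CSTR are evaluated at the outlet concentration: r_R = 0.303×0.6820^2 = 0.1409, r_S = 0.562×0.6820^0.5 = 0.4641.
Fraction of consumed A going to R: r_R/(r_R+r_S) = 0.2329.
C_R = 0.2329·C_{A0}·X = 0.2329×2.00×0.659 = 0.307 kmol/m³; Y_R = C_R/C_{A0} = 0.153.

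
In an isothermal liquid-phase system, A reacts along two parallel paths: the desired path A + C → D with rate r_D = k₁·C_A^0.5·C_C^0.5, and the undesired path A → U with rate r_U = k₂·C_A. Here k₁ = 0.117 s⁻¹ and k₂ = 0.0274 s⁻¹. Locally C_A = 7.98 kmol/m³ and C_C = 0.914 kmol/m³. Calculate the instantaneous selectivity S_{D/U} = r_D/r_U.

1.45

S_{D/U} = r_D/r_U = (k₁·C_A^0.5·C_C^0.5)/(k₂·C_A) = (k₁/k₂)·C_A^-0.5·C_C^0.5.
= (0.117×7.980^0.5×0.9140^0.5) / (0.0274×7.980) = 0.3160/0.2187 = 1.45.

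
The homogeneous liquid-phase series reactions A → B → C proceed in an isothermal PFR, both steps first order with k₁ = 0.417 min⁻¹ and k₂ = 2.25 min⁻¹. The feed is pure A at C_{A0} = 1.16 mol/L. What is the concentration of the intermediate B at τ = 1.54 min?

The intermediate concentration in a first-order A→B→C sequence is C_B = k₁C_{A0}(e^(−k₁τ) − e^(−k₂τ))/(k₂−k₁).
e^(−k₁τ) = e^(−0.417×1.54) = e^(−0.6422) = 0.5261; e^(−k₂τ) = e^(−3.465) = 0.03127.
C_B = 0.417×1.16/(2.25−0.417) × (0.5261−0.03127) = 0.2639×0.4949 = 0.1306 mol/L.

0.131 mol/L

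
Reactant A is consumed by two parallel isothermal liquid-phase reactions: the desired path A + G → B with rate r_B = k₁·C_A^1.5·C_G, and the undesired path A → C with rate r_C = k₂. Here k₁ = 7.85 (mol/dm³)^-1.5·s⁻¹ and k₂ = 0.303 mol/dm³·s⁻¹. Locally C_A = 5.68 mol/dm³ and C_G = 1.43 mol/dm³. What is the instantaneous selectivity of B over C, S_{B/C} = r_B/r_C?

502

S_{B/C} = r_B/r_C = (k₁·C_A^1.5·C_G)/(k₂) = (k₁/k₂)·C_A^1.5·C_G.
= (7.85×5.680^1.5×1.430) / (0.303) = 152.0/0.3030 = 502.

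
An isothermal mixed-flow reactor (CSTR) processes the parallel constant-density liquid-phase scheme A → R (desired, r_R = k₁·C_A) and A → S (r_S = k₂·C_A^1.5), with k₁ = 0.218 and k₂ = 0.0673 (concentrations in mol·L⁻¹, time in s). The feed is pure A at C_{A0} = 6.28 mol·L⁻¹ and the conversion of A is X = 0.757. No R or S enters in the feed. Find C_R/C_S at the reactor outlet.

2.62

Exit C_A = C_{A0}(1−X) = 6.28×0.243 = 1.526 mol·L⁻¹.
Rates in a CSTR are evaluated at the outlet concentration: r_R = 0.218×1.526 = 0.3327, r_S = 0.0673×1.526^1.5 = 0.1269.
Overall selectivity = C_R/C_S = r_Rτ/(r_Sτ) = r_R/r_S = 2.62.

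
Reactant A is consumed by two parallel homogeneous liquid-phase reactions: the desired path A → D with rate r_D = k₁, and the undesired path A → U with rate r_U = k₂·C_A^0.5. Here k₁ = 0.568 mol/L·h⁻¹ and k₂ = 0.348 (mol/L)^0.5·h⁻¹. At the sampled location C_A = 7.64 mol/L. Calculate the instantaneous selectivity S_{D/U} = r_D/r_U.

0.591

S_{D/U} = r_D/r_U = (k₁)/(k₂·C_A^0.5) = (k₁/k₂)·C_A^-0.5.
= (0.568) / (0.348×7.640^0.5) = 0.5680/0.9619 = 0.591.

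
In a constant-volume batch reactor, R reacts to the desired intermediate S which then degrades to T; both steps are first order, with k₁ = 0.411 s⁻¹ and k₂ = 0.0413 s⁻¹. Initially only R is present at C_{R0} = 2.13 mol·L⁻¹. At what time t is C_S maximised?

For first-order series the maximum of C_S occurs at t_opt = ln(k₂/k₁)/(k₂−k₁).
= ln(0.0413/0.411)/(0.0413−0.411) = ln(0.1005)/-0.3697 = -2.298/-0.3697 = 6.22 s.

6.22 s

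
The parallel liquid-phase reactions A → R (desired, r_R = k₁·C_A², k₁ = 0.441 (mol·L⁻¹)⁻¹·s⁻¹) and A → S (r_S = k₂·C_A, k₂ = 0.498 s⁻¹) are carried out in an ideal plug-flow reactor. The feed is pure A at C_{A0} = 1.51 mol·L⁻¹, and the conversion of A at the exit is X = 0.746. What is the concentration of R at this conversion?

C_A = C_{A0}(1−X) = 0.3835 mol·L⁻¹.
Along a PFR/batch, dC_S/dC_A = −r_S/(r_R+r_S) = −k₂/(k₂+k₁·C_A).
Integrating from C_{A0} to C_A: C_S = (0.498/0.441)·ln[(0.498+0.441·1.51)/(0.498+0.441·0.384)] = 1.129·ln(1.164/0.6671) = 0.6285 mol·L⁻¹.
Then C_R = (C_{A0}−C_A) − C_S = 1.126 − 0.6285 = 0.4980 mol·L⁻¹.

0.498 mol·L⁻¹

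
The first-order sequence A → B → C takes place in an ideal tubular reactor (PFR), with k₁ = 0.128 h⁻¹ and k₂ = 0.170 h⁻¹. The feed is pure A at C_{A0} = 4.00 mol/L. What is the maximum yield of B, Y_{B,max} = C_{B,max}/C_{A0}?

For a first-order series the maximum intermediate yield is C_{B,max}/C_{A0} = (k₁/k₂)^[k₂/(k₂−k₁)].
= (0.128/0.170)^(0.170/(0.170−0.128)) = (0.7529)^(4.048) = 0.3171.

0.317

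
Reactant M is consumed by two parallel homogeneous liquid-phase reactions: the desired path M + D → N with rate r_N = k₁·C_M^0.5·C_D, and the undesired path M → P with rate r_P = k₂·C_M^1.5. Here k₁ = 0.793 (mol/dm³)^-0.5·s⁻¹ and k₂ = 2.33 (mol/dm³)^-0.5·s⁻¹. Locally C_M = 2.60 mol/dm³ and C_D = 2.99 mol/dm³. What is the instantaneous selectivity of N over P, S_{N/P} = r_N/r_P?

0.391

S_{N/P} = r_N/r_P = (k₁·C_M^0.5·C_D)/(k₂·C_M^1.5) = (k₁/k₂)·C_M⁻¹·C_D.
= (0.793×2.600^0.5×2.990) / (2.33×2.600^1.5) = 3.823/9.768 = 0.391.
The undesired path is higher order in M, so low C_M (CSTR or dilute feed) favours N.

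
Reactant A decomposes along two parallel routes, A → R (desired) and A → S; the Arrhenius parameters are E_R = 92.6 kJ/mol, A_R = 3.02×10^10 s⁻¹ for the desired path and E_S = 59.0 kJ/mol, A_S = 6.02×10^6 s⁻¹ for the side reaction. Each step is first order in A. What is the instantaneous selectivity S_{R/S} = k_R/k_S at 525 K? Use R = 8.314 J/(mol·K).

2.28

With equal orders, S_{R/S} = k_R/k_S = (A_R/A_S)·exp[(E_S−E_R)/(RT)].
(E_S−E_R)/(RT) = (59.0−92.6)×10³/(8.314×525) = -33600/4365 = -7.698.
k_R/k_S = (3.02×10^10/6.02×10^6)·exp(-7.698) = 5017 × 4.538×10^-4 = 2.28.
Since E_R > E_S, raising the temperature improves selectivity toward R.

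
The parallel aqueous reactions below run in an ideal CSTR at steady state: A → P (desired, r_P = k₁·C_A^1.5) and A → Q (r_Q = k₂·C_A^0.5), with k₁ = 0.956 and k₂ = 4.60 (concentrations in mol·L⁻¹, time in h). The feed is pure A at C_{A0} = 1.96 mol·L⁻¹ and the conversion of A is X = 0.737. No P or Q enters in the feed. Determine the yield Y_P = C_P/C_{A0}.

Exit C_A = C_{A0}(1−X) = 1.96×0.263 = 0.5155 mol·L⁻¹.
In a CSTR the entire volume is at exit conditions, so r_P = 0.956×0.5155^1.5 = 0.3538 and r_Q = 4.60×0.5155^0.5 = 3.303.
Fraction of consumed A going to P: r_P/(r_P+r_Q) = 0.09676.
C_P = 0.09676·C_{A0}·X = 0.09676×1.96×0.737 = 0.140 mol·L⁻¹; Y_P = C_P/C_{A0} = 0.0713.

0.0713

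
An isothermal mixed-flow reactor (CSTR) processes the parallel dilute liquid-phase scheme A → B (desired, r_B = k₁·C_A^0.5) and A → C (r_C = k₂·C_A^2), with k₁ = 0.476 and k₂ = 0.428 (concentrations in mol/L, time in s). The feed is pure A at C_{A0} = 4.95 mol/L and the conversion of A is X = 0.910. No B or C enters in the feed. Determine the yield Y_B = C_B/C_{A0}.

Exit C_A = C_{A0}(1−X) = 4.95×0.0900 = 0.4455 mol/L.
Rates in a CSTR are evaluated at the outlet concentration: r_B = 0.476×0.4455^0.5 = 0.3177, r_C = 0.428×0.4455^2 = 0.08495.
Fraction of consumed A going to B: r_B/(r_B+r_C) = 0.7890.
C_B = 0.7890·C_{A0}·X = 0.7890×4.95×0.910 = 3.55 mol/L; Y_B = C_B/C_{A0} = 0.718.

0.718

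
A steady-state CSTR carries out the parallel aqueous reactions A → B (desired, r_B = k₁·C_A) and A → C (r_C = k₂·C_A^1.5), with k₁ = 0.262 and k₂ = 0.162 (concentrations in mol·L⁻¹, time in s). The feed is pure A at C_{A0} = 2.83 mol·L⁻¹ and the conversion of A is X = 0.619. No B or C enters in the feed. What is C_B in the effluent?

1.07 mol·L⁻¹

Exit C_A = C_{A0}(1−X) = 2.83×0.381 = 1.078 mol·L⁻¹.
In a CSTR the entire volume is at exit conditions, so r_B = 0.262×1.078 = 0.2825 and r_C = 0.162×1.078^1.5 = 0.1814.
Fraction of consumed A going to B: r_B/(r_B+r_C) = 0.6090.
C_B = 0.6090·C_{A0}·X = 0.6090×2.83×0.619 = 1.07 mol·L⁻¹.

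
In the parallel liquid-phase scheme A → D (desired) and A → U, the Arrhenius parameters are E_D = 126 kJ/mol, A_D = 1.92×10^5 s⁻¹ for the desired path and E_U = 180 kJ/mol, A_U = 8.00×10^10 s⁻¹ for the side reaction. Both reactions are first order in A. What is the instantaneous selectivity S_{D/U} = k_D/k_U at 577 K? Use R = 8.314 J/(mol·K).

Since both paths have the same order in A, the concentration cancels and S_{D/U} = k_D/k_U = (A_D/A_U)·exp[(E_U−E_D)/(RT)].
(E_U−E_D)/(RT) = (180−126)×10³/(8.314×577) = 54000/4797 = 11.26.
k_D/k_U = (1.92×10^5/8.00×10^10)·exp(11.26) = 2.400×10^-6 × 77390 = 0.186.

0.186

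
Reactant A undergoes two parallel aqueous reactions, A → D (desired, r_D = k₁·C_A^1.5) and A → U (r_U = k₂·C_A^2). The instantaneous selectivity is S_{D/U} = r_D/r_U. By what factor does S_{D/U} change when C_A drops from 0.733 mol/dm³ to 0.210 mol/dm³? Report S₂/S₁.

S_{D/U} = (k₁/k₂)·C_A^-0.5, so S₂/S₁ = (C_{A,2}/C_{A,1})^-0.5.
= (0.210/0.733)^(-0.5) = (0.2865)^(-0.5) = 1.87.

1.87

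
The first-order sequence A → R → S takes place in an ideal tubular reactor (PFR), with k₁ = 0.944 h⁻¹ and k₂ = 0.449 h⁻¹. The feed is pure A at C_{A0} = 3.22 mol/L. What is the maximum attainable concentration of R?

1.64 mol/L

For a first-order series the maximum intermediate yield is C_{R,max}/C_{A0} = (k₁/k₂)^[k₂/(k₂−k₁)].
= (0.944/0.449)^(0.449/(0.449−0.944)) = (2.102)^(-0.9071) = 0.5096.
C_{R,max} = 0.5096×3.22 = 1.64 mol/L.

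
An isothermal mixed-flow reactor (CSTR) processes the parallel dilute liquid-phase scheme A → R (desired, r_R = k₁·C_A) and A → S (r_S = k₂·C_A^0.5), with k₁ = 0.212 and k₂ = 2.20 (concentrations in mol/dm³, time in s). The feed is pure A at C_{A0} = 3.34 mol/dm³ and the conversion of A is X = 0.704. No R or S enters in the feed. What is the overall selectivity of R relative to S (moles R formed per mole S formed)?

0.0958

Exit C_A = C_{A0}(1−X) = 3.34×0.296 = 0.9886 mol/dm³.
A CSTR operates uniformly at the exit composition, giving r_R = 0.2096 and r_S = 2.187 (each k·C_A^n at C_A = 0.9886).
Overall selectivity = C_R/C_S = r_Rτ/(r_Sτ) = r_R/r_S = 0.0958.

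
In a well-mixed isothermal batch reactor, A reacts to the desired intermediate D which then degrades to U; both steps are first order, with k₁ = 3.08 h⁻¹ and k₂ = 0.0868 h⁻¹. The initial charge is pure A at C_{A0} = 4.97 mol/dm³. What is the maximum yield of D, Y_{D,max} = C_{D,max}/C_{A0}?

For a first-order series the maximum intermediate yield is C_{D,max}/C_{A0} = (k₁/k₂)^[k₂/(k₂−k₁)].
= (3.08/0.0868)^(0.0868/(0.0868−3.08)) = (35.48)^(-0.02900) = 0.9017.

0.902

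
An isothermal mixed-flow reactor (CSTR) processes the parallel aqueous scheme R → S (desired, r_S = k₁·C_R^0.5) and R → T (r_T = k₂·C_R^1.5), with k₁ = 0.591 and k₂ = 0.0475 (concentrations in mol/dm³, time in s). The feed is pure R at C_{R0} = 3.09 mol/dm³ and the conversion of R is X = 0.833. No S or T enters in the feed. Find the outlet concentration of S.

2.47 mol/dm³

Exit C_R = C_{R0}(1−X) = 3.09×0.167 = 0.5160 mol/dm³.
A CSTR operates uniformly at the exit composition, giving r_S = 0.4245 and r_T = 0.01761 (each k·C_R^n at C_R = 0.5160).
Fraction of consumed R going to S: r_S/(r_S+r_T) = 0.9602.
C_S = 0.9602·C_{R0}·X = 0.9602×3.09×0.833 = 2.47 mol/dm³.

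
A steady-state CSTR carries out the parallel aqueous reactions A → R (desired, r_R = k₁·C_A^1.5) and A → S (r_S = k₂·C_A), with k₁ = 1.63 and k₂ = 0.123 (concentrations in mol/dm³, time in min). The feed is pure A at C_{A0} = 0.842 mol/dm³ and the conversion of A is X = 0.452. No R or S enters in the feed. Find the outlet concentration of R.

0.343 mol/dm³

Exit C_A = C_{A0}(1−X) = 0.842×0.548 = 0.4614 mol/dm³.
In a CSTR the entire volume is at exit conditions, so r_R = 1.63×0.4614^1.5 = 0.5109 and r_S = 0.123×0.4614 = 0.05675.
Fraction of consumed A going to R: r_R/(r_R+r_S) = 0.9000.
C_R = 0.9000·C_{A0}·X = 0.9000×0.842×0.452 = 0.343 mol/dm³.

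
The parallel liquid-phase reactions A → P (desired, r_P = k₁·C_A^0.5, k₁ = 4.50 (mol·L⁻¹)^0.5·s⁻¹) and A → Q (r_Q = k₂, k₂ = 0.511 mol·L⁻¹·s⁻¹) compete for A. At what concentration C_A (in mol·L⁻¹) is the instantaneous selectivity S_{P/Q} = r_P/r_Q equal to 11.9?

1.83 mol·L⁻¹

S_{P/Q} = (k₁/k₂)·C_A^0.5 ⇒ C_A = (S·k₂/k₁)^(2).
= (11.9×0.511/4.50)^(2) = (1.351)^(2) = 1.83 mol·L⁻¹.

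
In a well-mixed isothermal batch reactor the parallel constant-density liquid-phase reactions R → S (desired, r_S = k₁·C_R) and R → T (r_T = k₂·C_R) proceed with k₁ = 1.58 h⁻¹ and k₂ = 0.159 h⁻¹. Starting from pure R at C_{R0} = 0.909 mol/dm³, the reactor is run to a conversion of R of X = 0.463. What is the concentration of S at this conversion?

0.382 mol/dm³

C_R = C_{R0}(1−X) = 0.4881 mol/dm³.
Both paths are first order in R, so the instantaneous fraction to S is constant: dC_S/d(−C_R) = k₁/(k₁+k₂) = 0.9086.
C_S = 0.9086·(C_{R0}−C_R) = 0.9086×0.4209 = 0.382 mol/dm³.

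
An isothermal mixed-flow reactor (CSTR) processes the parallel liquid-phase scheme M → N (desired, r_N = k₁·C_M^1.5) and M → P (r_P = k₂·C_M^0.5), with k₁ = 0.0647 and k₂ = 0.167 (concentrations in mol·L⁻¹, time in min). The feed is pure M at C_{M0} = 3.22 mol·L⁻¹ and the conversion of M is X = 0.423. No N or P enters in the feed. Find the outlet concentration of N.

Exit C_M = C_{M0}(1−X) = 3.22×0.577 = 1.858 mol·L⁻¹.
In a CSTR the entire volume is at exit conditions, so r_N = 0.0647×1.858^1.5 = 0.1639 and r_P = 0.167×1.858^0.5 = 0.2276.
Fraction of consumed M going to N: r_N/(r_N+r_P) = 0.4185.
C_N = 0.4185·C_{M0}·X = 0.4185×3.22×0.423 = 0.570 mol·L⁻¹.

0.570 mol·L⁻¹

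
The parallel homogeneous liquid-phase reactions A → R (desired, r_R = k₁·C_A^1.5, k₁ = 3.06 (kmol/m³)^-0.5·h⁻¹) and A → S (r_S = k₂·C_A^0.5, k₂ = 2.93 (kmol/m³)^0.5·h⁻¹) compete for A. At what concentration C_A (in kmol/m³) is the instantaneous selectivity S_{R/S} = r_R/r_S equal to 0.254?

0.243 kmol/m³

S_{R/S} = (k₁/k₂)·C_A ⇒ C_A = S·k₂/k₁.
= 0.254×2.93/3.06 = 0.243 kmol/m³.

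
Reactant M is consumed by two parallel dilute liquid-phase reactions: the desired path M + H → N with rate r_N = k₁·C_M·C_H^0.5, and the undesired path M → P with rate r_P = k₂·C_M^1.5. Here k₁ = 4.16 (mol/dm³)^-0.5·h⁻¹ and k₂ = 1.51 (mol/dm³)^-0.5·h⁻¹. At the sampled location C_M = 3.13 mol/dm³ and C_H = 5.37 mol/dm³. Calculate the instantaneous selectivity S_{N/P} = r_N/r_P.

3.61

S_{N/P} = r_N/r_P = (k₁·C_M·C_H^0.5)/(k₂·C_M^1.5) = (k₁/k₂)·C_M^-0.5·C_H^0.5.
= (4.16×3.130×5.370^0.5) / (1.51×3.130^1.5) = 30.17/8.362 = 3.61.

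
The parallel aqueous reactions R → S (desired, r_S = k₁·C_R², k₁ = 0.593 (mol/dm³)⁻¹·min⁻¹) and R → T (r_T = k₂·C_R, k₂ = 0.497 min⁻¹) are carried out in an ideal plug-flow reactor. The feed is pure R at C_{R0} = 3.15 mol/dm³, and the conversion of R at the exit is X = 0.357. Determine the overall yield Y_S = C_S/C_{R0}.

C_R = C_{R0}(1−X) = 2.025 mol/dm³.
Along a PFR/batch, dC_T/dC_R = −r_T/(r_S+r_T) = −k₂/(k₂+k₁·C_R).
Integrating from C_{R0} to C_R: C_T = (0.497/0.593)·ln[(0.497+0.593·3.15)/(0.497+0.593·2.03)] = 0.8381·ln(2.365/1.698) = 0.2776 mol/dm³.
Then C_S = (C_{R0}−C_R) − C_T = 1.125 − 0.2776 = 0.8469 mol/dm³.
Y_S = C_S/C_{R0} = 0.8469/3.15 = 0.269.

0.269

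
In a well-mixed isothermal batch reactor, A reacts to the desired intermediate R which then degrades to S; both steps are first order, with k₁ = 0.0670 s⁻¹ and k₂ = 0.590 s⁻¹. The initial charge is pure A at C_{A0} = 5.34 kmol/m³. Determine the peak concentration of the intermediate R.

0.459 kmol/m³

For a first-order series the maximum intermediate yield is C_{R,max}/C_{A0} = (k₁/k₂)^[k₂/(k₂−k₁)].
= (0.0670/0.590)^(0.590/(0.590−0.0670)) = (0.1136)^(1.128) = 0.08594.
C_{R,max} = 0.08594×5.34 = 0.459 kmol/m³.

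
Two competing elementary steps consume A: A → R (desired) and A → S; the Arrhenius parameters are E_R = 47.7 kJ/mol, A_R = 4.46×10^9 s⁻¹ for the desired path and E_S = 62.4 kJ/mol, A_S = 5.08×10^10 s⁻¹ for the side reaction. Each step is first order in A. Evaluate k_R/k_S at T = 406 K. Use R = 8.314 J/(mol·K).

k_R/k_S = (A_R/A_S)·exp[−(E_R−E_S)/(RT)] = (A_R/A_S)·exp[(E_S−E_R)/(RT)].
(E_S−E_R)/(RT) = (62.4−47.7)×10³/(8.314×406) = 14700/3375 = 4.355.
k_R/k_S = (4.46×10^9/5.08×10^10)·exp(4.355) = 0.08780 × 77.86 = 6.84.
Since E_R < E_S, lowering the temperature improves selectivity toward R.

6.84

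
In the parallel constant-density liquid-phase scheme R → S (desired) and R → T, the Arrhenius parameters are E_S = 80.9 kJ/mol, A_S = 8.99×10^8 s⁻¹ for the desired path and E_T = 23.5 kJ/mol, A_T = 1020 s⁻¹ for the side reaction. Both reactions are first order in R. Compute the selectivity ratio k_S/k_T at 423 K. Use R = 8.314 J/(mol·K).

With equal orders, S_{S/T} = k_S/k_T = (A_S/A_T)·exp[(E_T−E_S)/(RT)].
(E_T−E_S)/(RT) = (23.5−80.9)×10³/(8.314×423) = -57400/3517 = -16.32.
k_S/k_T = (8.99×10^8/1020)·exp(-16.32) = 8.814×10^5 × 8.159×10^-8 = 0.0719.
Since E_S > E_T, raising the temperature improves selectivity toward S.

0.0719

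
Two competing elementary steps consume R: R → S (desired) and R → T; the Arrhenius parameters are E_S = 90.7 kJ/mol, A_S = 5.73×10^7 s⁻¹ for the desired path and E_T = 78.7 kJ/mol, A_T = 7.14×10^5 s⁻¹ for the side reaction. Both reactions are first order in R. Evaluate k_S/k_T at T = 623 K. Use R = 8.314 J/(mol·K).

With equal orders, S_{S/T} = k_S/k_T = (A_S/A_T)·exp[(E_T−E_S)/(RT)].
(E_T−E_S)/(RT) = (78.7−90.7)×10³/(8.314×623) = -12000/5180 = -2.317.
k_S/k_T = (5.73×10^7/7.14×10^5)·exp(-2.317) = 80.25 × 0.09859 = 7.91.

7.91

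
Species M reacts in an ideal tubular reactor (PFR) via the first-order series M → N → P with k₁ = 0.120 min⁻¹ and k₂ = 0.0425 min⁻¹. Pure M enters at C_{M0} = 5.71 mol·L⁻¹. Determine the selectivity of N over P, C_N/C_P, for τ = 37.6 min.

0.428

The intermediate concentration in a first-order A→B→C sequence is C_N = k₁C_{M0}(e^(−k₁τ) − e^(−k₂τ))/(k₂−k₁).
e^(−k₁τ) = e^(−0.120×37.6) = e^(−4.512) = 0.01098; e^(−k₂τ) = e^(−1.598) = 0.2023.
C_N = 0.120×5.71/(0.0425−0.120) × (0.01098−0.2023) = (-8.841)×(-0.1913) = 1.692 mol·L⁻¹.
C_M = C_{M0}e^(−k₁τ) = 0.06268 mol·L⁻¹, so C_P = C_{M0}−C_M−C_N = 3.956 mol·L⁻¹; C_N/C_P = 0.428.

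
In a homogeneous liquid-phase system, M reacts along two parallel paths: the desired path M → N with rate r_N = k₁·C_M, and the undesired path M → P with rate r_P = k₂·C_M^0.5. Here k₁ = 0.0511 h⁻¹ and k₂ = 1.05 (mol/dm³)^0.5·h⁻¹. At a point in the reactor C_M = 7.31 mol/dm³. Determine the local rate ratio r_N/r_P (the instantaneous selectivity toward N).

0.132

S_{N/P} = r_N/r_P = (k₁·C_M)/(k₂·C_M^0.5) = (k₁/k₂)·C_M^0.5.
= (0.0511×7.310) / (1.05×7.310^0.5) = 0.3735/2.839 = 0.132.
Since the desired path is higher order in M, keeping C_M high (PFR or concentrated feed) favours N.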